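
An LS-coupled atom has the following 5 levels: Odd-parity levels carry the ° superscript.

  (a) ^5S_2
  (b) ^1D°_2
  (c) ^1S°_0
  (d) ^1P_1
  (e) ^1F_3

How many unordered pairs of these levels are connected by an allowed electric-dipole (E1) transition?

(a)–(b): forbidden (ΔS, ΔL).
(a)–(c): forbidden (ΔS, ΔL, ΔJ).
(a)–(d): forbidden (parity, ΔS).
(a)–(e): forbidden (parity, ΔS, ΔL).
(b)–(c): forbidden (parity, ΔL, ΔJ).
(b)–(d): allowed.
(b)–(e): allowed.
(c)–(d): allowed.
(c)–(e): forbidden (ΔL, ΔJ).
(d)–(e): forbidden (parity, ΔL, ΔJ).
Allowed pairs: 3 of 10.

3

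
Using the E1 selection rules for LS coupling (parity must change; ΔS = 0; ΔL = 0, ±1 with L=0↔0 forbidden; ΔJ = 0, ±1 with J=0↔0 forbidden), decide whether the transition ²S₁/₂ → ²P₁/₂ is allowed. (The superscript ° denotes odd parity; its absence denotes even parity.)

forbidden

ΔS = 0: S: 1/2 → 1/2 — ✓.
Parity must change: even → even — ✗.
ΔJ = 0, ±1 (not J=0↔0): J: 1/2 → 1/2, ΔJ = +0 — ✓.
ΔL = 0, ±1 (not L=0↔0): L: 0 → 1, ΔL = +1 — ✓.
Rule(s) violated: parity.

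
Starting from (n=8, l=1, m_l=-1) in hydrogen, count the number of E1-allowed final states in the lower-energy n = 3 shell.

E1 requires Δl = ±1, so l_f ∈ {0, 2}; with 0 ≤ l_f ≤ n_f−1 = 2, the allowed l_f values are {0, 2}.
For l_f = 0: m_f ∈ {m_i−1, m_i, m_i+1} ∩ [−0, 0] = {0} → 1 state.
For l_f = 2: m_f ∈ {m_i−1, m_i, m_i+1} ∩ [−2, 2] = {-2, -1, 0} → 3 states.
Total: 4.

4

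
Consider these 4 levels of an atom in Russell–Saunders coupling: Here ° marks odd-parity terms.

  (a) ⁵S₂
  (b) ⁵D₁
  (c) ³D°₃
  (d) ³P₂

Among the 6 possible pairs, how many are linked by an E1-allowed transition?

1

(a)–(b): forbidden (parity, ΔL).
(a)–(c): forbidden (ΔS, ΔL).
(a)–(d): forbidden (parity, ΔS).
(b)–(c): forbidden (ΔS, ΔJ).
(b)–(d): forbidden (parity, ΔS).
(c)–(d): allowed.
Allowed pairs: 1 of 6.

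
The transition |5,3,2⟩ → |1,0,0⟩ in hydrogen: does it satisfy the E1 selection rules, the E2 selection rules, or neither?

Δl = 0 − 3 = -3; l_i + l_f = 3.
Δm_l = -2.
E1 (Δl = ±1, |Δm_l| ≤ 1): not satisfied.
E2 (Δl = 0,±2, l_i+l_f ≥ 2, |Δm_l| ≤ 2): not satisfied.

neither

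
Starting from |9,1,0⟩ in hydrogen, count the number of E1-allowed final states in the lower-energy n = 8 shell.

4

E1 requires Δl = ±1, so l_f ∈ {0, 2}; with 0 ≤ l_f ≤ n_f−1 = 7, the allowed l_f values are {0, 2}.
For l_f = 0: m_f ∈ {m_i−1, m_i, m_i+1} ∩ [−0, 0] = {0} → 1 state.
For l_f = 2: m_f ∈ {m_i−1, m_i, m_i+1} ∩ [−2, 2] = {-1, 0, 1} → 3 states.
Total: 4.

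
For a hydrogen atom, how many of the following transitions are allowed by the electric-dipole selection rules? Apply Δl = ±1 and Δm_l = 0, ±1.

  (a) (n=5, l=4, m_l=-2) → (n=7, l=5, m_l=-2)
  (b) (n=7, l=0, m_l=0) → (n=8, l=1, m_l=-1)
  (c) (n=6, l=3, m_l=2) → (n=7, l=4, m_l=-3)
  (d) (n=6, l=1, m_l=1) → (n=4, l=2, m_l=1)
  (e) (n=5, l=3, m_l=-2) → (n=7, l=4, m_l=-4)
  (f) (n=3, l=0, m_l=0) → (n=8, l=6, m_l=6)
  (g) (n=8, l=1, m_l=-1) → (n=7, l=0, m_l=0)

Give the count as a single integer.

(a) allowed
(b) allowed
(c) forbidden — Δm_l = -5 (E1 requires Δm_l = 0, ±1)
(d) allowed
(e) forbidden — Δm_l = -2 (E1 requires Δm_l = 0, ±1)
(f) forbidden — Δl = +6 (E1 requires Δl = ±1); Δm_l = +6 (E1 requires Δm_l = 0, ±1)
(g) allowed
Total allowed: 4 of 7.

4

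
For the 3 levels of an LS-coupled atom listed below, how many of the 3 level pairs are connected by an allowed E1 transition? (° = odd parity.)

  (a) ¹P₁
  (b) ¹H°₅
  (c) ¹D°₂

(a)–(b): forbidden (ΔL, ΔJ).
(a)–(c): allowed.
(b)–(c): forbidden (parity, ΔL, ΔJ).
Allowed pairs: 1 of 3.

1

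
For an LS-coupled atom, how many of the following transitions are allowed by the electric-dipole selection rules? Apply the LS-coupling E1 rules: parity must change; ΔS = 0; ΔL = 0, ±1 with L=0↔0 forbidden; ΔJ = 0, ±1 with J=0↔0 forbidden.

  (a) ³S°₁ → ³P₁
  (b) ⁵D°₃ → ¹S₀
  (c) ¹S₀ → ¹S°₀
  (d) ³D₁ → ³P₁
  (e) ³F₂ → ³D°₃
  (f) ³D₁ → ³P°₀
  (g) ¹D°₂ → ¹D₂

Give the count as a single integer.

(a) allowed
(b) forbidden (ΔS, ΔL, ΔJ fail)
(c) forbidden (ΔL, ΔJ fail)
(d) forbidden (parity fails)
(e) allowed
(f) allowed
(g) allowed
Total allowed: 4 of 7.

4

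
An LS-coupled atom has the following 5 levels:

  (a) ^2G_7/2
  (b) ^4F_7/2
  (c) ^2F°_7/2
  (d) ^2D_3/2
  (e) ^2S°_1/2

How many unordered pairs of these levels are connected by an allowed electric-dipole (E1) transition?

1

(a)–(b): forbidden (parity, ΔS).
(a)–(c): allowed.
(a)–(d): forbidden (parity, ΔL, ΔJ).
(a)–(e): forbidden (ΔL, ΔJ).
(b)–(c): forbidden (ΔS).
(b)–(d): forbidden (parity, ΔS, ΔJ).
(b)–(e): forbidden (ΔS, ΔL, ΔJ).
(c)–(d): forbidden (ΔJ).
(c)–(e): forbidden (parity, ΔL, ΔJ).
(d)–(e): forbidden (ΔL).
Allowed pairs: 1 of 10.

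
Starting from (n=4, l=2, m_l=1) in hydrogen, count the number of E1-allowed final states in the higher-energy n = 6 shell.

E1 requires Δl = ±1, so l_f ∈ {1, 3}; with 0 ≤ l_f ≤ n_f−1 = 5, the allowed l_f values are {1, 3}.
For l_f = 1: m_f ∈ {m_i−1, m_i, m_i+1} ∩ [−1, 1] = {0, 1} → 2 states.
For l_f = 3: m_f ∈ {m_i−1, m_i, m_i+1} ∩ [−3, 3] = {0, 1, 2} → 3 states.
Total: 5.

5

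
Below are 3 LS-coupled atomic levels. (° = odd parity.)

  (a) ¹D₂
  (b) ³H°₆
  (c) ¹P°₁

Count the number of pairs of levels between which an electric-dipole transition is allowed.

(a)–(b): forbidden (ΔS, ΔL, ΔJ).
(a)–(c): allowed.
(b)–(c): forbidden (parity, ΔS, ΔL, ΔJ).
Allowed pairs: 1 of 3.

1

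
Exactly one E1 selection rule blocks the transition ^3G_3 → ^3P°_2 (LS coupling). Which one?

the ΔL = 0, ±1 rule

Parity must change: even → odd — passes.
ΔS = 0: S: 1 → 1 — passes.
ΔL = 0, ±1 (not L=0↔0): L: 4 → 1, ΔL = -3 — fails.
ΔJ = 0, ±1 (not J=0↔0): J: 3 → 2, ΔJ = -1 — passes.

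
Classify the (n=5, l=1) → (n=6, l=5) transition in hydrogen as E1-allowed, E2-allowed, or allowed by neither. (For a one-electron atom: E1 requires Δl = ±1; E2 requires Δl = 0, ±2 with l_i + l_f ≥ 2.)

Δl = 5 − 1 = +4; l_i + l_f = 6.
E1 (Δl = ±1): not satisfied.
E2 (Δl = 0,±2, l_i+l_f ≥ 2): not satisfied.

neither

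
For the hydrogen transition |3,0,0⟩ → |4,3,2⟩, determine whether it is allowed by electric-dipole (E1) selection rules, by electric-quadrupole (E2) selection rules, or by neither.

neither

Δl = 3 − 0 = +3; l_i + l_f = 3.
Δm_l = +2.
E1 (Δl = ±1, |Δm_l| ≤ 1): not satisfied.
E2 (Δl = 0,±2, l_i+l_f ≥ 2, |Δm_l| ≤ 2): not satisfied.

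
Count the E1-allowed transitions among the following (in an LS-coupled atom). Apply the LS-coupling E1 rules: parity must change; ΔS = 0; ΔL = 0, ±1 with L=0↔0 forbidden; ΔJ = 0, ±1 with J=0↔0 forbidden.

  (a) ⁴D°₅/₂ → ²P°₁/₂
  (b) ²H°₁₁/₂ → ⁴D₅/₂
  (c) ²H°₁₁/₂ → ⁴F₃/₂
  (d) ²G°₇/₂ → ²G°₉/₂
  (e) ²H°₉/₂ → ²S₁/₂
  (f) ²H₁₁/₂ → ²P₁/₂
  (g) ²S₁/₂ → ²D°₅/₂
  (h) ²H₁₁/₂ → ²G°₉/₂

(a) forbidden (parity, ΔS, ΔJ fail)
(b) forbidden (ΔS, ΔL, ΔJ fail)
(c) forbidden (ΔS, ΔL, ΔJ fail)
(d) forbidden (parity fails)
(e) forbidden (ΔL, ΔJ fail)
(f) forbidden (parity, ΔL, ΔJ fail)
(g) forbidden (ΔL, ΔJ fail)
(h) allowed
Total allowed: 1 of 8.

1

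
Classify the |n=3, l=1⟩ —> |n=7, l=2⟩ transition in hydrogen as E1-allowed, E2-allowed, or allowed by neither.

E1

Δl = 2 − 1 = +1; l_i + l_f = 3.
E1 (Δl = ±1): satisfied.
E2 (Δl = 0,±2, l_i+l_f ≥ 2): not satisfied.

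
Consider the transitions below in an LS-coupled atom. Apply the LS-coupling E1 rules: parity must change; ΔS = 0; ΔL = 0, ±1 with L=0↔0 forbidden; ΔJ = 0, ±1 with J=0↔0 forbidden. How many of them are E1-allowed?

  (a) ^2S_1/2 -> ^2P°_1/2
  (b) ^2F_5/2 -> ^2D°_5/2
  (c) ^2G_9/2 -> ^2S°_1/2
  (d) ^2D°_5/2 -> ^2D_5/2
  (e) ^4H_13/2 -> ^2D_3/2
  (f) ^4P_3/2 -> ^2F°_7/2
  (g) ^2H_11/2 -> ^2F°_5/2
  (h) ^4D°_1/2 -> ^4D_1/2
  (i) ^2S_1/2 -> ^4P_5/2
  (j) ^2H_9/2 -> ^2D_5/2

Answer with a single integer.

4

(a) allowed
(b) allowed
(c) forbidden (ΔL, ΔJ fail)
(d) allowed
(e) forbidden (parity, ΔS, ΔL, ΔJ fail)
(f) forbidden (ΔS, ΔL, ΔJ fail)
(g) forbidden (ΔL, ΔJ fail)
(h) allowed
(i) forbidden (parity, ΔS, ΔJ fail)
(j) forbidden (parity, ΔL, ΔJ fail)
Total allowed: 4 of 10.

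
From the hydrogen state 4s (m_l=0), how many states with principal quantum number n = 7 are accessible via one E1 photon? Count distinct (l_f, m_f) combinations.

3

E1 requires Δl = ±1, so l_f ∈ {-1, 1}; with 0 ≤ l_f ≤ n_f−1 = 6, the allowed l_f values are {1}.
For l_f = 1: m_f ∈ {m_i−1, m_i, m_i+1} ∩ [−1, 1] = {-1, 0, 1} → 3 states.
Total: 3.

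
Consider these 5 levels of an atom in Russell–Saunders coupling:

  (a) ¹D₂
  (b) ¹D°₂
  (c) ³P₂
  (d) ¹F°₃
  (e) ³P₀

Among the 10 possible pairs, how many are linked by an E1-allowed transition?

(a)–(b): allowed.
(a)–(c): forbidden (parity, ΔS).
(a)–(d): allowed.
(a)–(e): forbidden (parity, ΔS, ΔJ).
(b)–(c): forbidden (ΔS).
(b)–(d): forbidden (parity).
(b)–(e): forbidden (ΔS, ΔJ).
(c)–(d): forbidden (ΔS, ΔL).
(c)–(e): forbidden (parity, ΔJ).
(d)–(e): forbidden (ΔS, ΔL, ΔJ).
Allowed pairs: 2 of 10.

2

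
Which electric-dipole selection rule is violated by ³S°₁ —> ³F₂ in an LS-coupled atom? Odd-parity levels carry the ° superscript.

Reading off the term symbols: S 1→1, L 0→3, J 1→2, parity odd→even.
Parity must change: odd → even — ✓.
ΔS = 0: S: 1 → 1 — ✓.
ΔL = 0, ±1 (not L=0↔0): L: 0 → 3, ΔL = +3 — ✗.
ΔJ = 0, ±1 (not J=0↔0): J: 1 → 2, ΔJ = +1 — ✓.

the ΔL = 0, ±1 rule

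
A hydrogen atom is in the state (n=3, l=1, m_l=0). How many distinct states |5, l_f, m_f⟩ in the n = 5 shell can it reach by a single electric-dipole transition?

4

E1 requires Δl = ±1, so l_f ∈ {0, 2}; with 0 ≤ l_f ≤ n_f−1 = 4, the allowed l_f values are {0, 2}.
For l_f = 0: m_f ∈ {m_i−1, m_i, m_i+1} ∩ [−0, 0] = {0} → 1 state.
For l_f = 2: m_f ∈ {m_i−1, m_i, m_i+1} ∩ [−2, 2] = {-1, 0, 1} → 3 states.
Total: 4.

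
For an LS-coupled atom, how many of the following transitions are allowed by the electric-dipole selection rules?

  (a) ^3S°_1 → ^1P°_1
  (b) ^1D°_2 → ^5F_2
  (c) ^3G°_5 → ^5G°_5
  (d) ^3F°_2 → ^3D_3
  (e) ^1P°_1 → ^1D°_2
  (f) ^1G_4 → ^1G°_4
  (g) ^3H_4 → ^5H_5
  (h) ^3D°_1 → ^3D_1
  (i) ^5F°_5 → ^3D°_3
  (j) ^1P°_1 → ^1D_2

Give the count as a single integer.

4

(a) forbidden (parity, ΔS fail)
(b) forbidden (ΔS fails)
(c) forbidden (parity, ΔS fail)
(d) allowed
(e) forbidden (parity fails)
(f) allowed
(g) forbidden (parity, ΔS fail)
(h) allowed
(i) forbidden (parity, ΔS, ΔJ fail)
(j) allowed
Total allowed: 4 of 10.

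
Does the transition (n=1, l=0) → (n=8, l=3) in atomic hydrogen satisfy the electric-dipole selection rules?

forbidden

l: 0 → 3 (Δl = +3). Δl = ±1 fails.
The transition is electric-dipole forbidden.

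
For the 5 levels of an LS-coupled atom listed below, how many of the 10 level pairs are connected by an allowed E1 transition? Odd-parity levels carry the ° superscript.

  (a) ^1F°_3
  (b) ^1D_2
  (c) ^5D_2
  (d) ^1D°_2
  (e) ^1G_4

(a)–(b): allowed.
(a)–(c): forbidden (ΔS).
(a)–(d): forbidden (parity).
(a)–(e): allowed.
(b)–(c): forbidden (parity, ΔS).
(b)–(d): allowed.
(b)–(e): forbidden (parity, ΔL, ΔJ).
(c)–(d): forbidden (ΔS).
(c)–(e): forbidden (parity, ΔS, ΔL, ΔJ).
(d)–(e): forbidden (ΔL, ΔJ).
Allowed pairs: 3 of 10.

3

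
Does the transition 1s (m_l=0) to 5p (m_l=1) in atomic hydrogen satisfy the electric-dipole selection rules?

l: 0 → 1 (Δl = +1). Δl = ±1 ✓.
m_l: 0 → 1 (Δm_l = +1). |Δm_l| ≤ 1 ✓.
All E1 selection rules are satisfied.

allowed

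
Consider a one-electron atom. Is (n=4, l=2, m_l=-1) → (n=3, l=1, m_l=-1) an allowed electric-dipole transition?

allowed

Initial l = 2, final l = 1, so Δl = -1. E1 requires Δl = ±1: passes.
m_l: -1 → -1 (Δm_l = +0). |Δm_l| ≤ 1 passes.
All E1 selection rules are satisfied.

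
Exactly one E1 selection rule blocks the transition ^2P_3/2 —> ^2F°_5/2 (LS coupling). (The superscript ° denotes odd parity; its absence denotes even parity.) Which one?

the ΔL = 0, ±1 rule

Reading off the term symbols: S 1/2→1/2, L 1→3, J 3/2→5/2, parity even→odd.
ΔJ = 0, ±1 (not J=0↔0): J: 3/2 → 5/2, ΔJ = +1 — ok.
ΔS = 0: S: 1/2 → 1/2 — ok.
Parity must change: even → odd — ok.
ΔL = 0, ±1 (not L=0↔0): L: 1 → 3, ΔL = +2 — fails.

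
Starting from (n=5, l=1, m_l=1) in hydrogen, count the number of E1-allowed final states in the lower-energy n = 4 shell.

4

E1 requires Δl = ±1, so l_f ∈ {0, 2}; with 0 ≤ l_f ≤ n_f−1 = 3, the allowed l_f values are {0, 2}.
For l_f = 0: m_f ∈ {m_i−1, m_i, m_i+1} ∩ [−0, 0] = {0} → 1 state.
For l_f = 2: m_f ∈ {m_i−1, m_i, m_i+1} ∩ [−2, 2] = {0, 1, 2} → 3 states.
Total: 4.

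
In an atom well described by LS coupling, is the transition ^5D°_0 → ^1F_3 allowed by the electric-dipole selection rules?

Reading off the term symbols: S 2→0, L 2→3, J 0→3, parity odd→even.
Parity must change: odd → even — ✓.
ΔS = 0: S: 2 → 0 — ✗.
ΔL = 0, ±1 (not L=0↔0): L: 2 → 3, ΔL = +1 — ✓.
ΔJ = 0, ±1 (not J=0↔0): J: 0 → 3, ΔJ = +3 — ✗.
Rule(s) violated: ΔS, ΔJ.

forbidden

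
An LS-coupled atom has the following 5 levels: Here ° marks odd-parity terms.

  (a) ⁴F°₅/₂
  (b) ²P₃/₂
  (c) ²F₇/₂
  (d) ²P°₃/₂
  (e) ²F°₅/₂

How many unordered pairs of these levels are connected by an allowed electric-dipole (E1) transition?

(a)–(b): forbidden (ΔS, ΔL).
(a)–(c): forbidden (ΔS).
(a)–(d): forbidden (parity, ΔS, ΔL).
(a)–(e): forbidden (parity, ΔS).
(b)–(c): forbidden (parity, ΔL, ΔJ).
(b)–(d): allowed.
(b)–(e): forbidden (ΔL).
(c)–(d): forbidden (ΔL, ΔJ).
(c)–(e): allowed.
(d)–(e): forbidden (parity, ΔL).
Allowed pairs: 2 of 10.

2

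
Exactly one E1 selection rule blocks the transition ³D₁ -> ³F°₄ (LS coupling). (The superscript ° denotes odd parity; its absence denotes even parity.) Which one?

the ΔJ = 0, ±1 rule

Initial level: S=1, L=2, J=1, parity even. Final level: S=1, L=3, J=4, parity odd.
Parity must change: even → odd — passes.
ΔS = 0: S: 1 → 1 — passes.
ΔL = 0, ±1 (not L=0↔0): L: 2 → 3, ΔL = +1 — passes.
ΔJ = 0, ±1 (not J=0↔0): J: 1 → 4, ΔJ = +3 — fails.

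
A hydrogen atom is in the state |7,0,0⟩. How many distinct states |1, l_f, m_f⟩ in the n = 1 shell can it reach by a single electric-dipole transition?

E1 requires l_f ∈ {-1, 1}, but neither lies in [0, 0], so no final state is reachable.
Total: 0.

0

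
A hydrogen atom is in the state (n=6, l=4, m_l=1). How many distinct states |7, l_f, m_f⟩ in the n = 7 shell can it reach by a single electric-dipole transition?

6

E1 requires Δl = ±1, so l_f ∈ {3, 5}; with 0 ≤ l_f ≤ n_f−1 = 6, the allowed l_f values are {3, 5}.
For l_f = 3: m_f ∈ {m_i−1, m_i, m_i+1} ∩ [−3, 3] = {0, 1, 2} → 3 states.
For l_f = 5: m_f ∈ {m_i−1, m_i, m_i+1} ∩ [−5, 5] = {0, 1, 2} → 3 states.
Total: 6.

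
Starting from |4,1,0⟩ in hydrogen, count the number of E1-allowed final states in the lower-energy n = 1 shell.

1

E1 requires Δl = ±1, so l_f ∈ {0, 2}; with 0 ≤ l_f ≤ n_f−1 = 0, the allowed l_f values are {0}.
For l_f = 0: m_f ∈ {m_i−1, m_i, m_i+1} ∩ [−0, 0] = {0} → 1 state.
Total: 1.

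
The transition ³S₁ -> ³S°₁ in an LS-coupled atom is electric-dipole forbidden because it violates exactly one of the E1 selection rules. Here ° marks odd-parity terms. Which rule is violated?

the L=0 ↔ L=0 exclusion

Initial level: S=1, L=0, J=1, parity even. Final level: S=1, L=0, J=1, parity odd.
Parity must change: even → odd — satisfied.
ΔS = 0: S: 1 → 1 — satisfied.
ΔL = 0, ±1 (not L=0↔0): L: 0 → 0, ΔL = +0 — violated.
ΔJ = 0, ±1 (not J=0↔0): J: 1 → 1, ΔJ = +0 — satisfied.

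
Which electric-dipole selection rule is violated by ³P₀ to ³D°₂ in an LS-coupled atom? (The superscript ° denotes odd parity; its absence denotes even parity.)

the ΔJ = 0, ±1 rule

Parity must change: even → odd — satisfied.
ΔL = 0, ±1 (not L=0↔0): L: 1 → 2, ΔL = +1 — satisfied.
ΔJ = 0, ±1 (not J=0↔0): J: 0 → 2, ΔJ = +2 — violated.
ΔS = 0: S: 1 → 1 — satisfied.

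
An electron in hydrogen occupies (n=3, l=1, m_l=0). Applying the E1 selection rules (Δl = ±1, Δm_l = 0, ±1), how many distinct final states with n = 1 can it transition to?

E1 requires Δl = ±1, so l_f ∈ {0, 2}; with 0 ≤ l_f ≤ n_f−1 = 0, the allowed l_f values are {0}.
For l_f = 0: m_f ∈ {m_i−1, m_i, m_i+1} ∩ [−0, 0] = {0} → 1 state.
Total: 1.

1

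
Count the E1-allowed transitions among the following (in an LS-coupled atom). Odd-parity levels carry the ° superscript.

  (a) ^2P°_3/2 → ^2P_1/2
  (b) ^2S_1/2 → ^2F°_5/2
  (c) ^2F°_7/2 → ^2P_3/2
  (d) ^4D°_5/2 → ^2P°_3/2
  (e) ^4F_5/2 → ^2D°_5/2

(a) allowed
(b) forbidden (ΔL, ΔJ fail)
(c) forbidden (ΔL, ΔJ fail)
(d) forbidden (parity, ΔS fail)
(e) forbidden (ΔS fails)
Total allowed: 1 of 5.

1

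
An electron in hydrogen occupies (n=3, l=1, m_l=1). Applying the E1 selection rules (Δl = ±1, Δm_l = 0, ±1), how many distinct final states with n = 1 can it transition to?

E1 requires Δl = ±1, so l_f ∈ {0, 2}; with 0 ≤ l_f ≤ n_f−1 = 0, the allowed l_f values are {0}.
For l_f = 0: m_f ∈ {m_i−1, m_i, m_i+1} ∩ [−0, 0] = {0} → 1 state.
Total: 1.

1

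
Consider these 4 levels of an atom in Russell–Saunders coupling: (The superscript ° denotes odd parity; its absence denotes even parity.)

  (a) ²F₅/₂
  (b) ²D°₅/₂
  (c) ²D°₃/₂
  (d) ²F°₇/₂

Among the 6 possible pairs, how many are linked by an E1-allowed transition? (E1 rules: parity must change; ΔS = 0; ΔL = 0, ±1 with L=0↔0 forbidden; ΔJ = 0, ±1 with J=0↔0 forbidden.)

(a)–(b): allowed.
(a)–(c): allowed.
(a)–(d): allowed.
(b)–(c): forbidden (parity).
(b)–(d): forbidden (parity).
(c)–(d): forbidden (parity, ΔJ).
Allowed pairs: 3 of 6.

3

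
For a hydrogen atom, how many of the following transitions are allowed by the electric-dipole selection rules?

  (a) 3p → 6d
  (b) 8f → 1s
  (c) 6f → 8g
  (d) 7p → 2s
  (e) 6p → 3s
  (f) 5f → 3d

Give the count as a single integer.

5

(a) allowed
(b) forbidden — Δl = -3 (E1 requires Δl = ±1)
(c) allowed
(d) allowed
(e) allowed
(f) allowed
Total allowed: 5 of 6.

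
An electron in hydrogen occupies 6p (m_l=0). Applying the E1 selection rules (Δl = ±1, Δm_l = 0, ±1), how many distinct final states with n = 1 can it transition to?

E1 requires Δl = ±1, so l_f ∈ {0, 2}; with 0 ≤ l_f ≤ n_f−1 = 0, the allowed l_f values are {0}.
For l_f = 0: m_f ∈ {m_i−1, m_i, m_i+1} ∩ [−0, 0] = {0} → 1 state.
Total: 1.

1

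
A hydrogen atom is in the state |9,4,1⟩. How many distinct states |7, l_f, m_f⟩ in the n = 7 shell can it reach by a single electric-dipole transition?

E1 requires Δl = ±1, so l_f ∈ {3, 5}; with 0 ≤ l_f ≤ n_f−1 = 6, the allowed l_f values are {3, 5}.
For l_f = 3: m_f ∈ {m_i−1, m_i, m_i+1} ∩ [−3, 3] = {0, 1, 2} → 3 states.
For l_f = 5: m_f ∈ {m_i−1, m_i, m_i+1} ∩ [−5, 5] = {0, 1, 2} → 3 states.
Total: 6.

6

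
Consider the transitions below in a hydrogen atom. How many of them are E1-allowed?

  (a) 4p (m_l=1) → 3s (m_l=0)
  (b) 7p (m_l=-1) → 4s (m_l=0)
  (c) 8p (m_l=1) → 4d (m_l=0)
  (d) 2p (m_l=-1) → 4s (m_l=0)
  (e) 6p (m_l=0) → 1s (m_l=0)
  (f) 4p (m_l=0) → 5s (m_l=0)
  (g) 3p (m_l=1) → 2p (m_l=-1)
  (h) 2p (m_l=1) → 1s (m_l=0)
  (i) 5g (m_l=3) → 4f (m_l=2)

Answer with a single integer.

8

(a) allowed
(b) allowed
(c) allowed
(d) allowed
(e) allowed
(f) allowed
(g) forbidden — Δl = +0 (E1 requires Δl = ±1); Δm_l = -2 (E1 requires Δm_l = 0, ±1)
(h) allowed
(i) allowed
Total allowed: 8 of 9.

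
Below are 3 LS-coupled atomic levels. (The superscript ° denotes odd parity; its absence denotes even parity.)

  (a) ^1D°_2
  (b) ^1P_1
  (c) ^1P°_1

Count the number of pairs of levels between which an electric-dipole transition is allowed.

(a)–(b): allowed.
(a)–(c): forbidden (parity).
(b)–(c): allowed.
Allowed pairs: 2 of 3.

2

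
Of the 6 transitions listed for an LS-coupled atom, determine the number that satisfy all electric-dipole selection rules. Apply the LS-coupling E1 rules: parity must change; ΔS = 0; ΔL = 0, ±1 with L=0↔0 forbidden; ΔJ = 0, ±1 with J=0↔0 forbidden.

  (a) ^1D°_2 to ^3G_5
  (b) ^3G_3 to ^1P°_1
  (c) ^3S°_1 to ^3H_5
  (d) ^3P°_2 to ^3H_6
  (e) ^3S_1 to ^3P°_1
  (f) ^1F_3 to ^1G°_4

(a) forbidden (ΔS, ΔL, ΔJ fail)
(b) forbidden (ΔS, ΔL, ΔJ fail)
(c) forbidden (ΔL, ΔJ fail)
(d) forbidden (ΔL, ΔJ fail)
(e) allowed
(f) allowed
Total allowed: 2 of 6.

2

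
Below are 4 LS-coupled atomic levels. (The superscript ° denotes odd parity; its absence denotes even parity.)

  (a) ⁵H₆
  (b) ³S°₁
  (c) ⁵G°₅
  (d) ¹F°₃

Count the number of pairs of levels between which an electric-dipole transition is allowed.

1

(a)–(b): forbidden (ΔS, ΔL, ΔJ).
(a)–(c): allowed.
(a)–(d): forbidden (ΔS, ΔL, ΔJ).
(b)–(c): forbidden (parity, ΔS, ΔL, ΔJ).
(b)–(d): forbidden (parity, ΔS, ΔL, ΔJ).
(c)–(d): forbidden (parity, ΔS, ΔJ).
Allowed pairs: 1 of 6.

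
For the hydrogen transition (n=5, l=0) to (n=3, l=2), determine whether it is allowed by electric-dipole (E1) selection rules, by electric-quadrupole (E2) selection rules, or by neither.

E2

Δl = 2 − 0 = +2; l_i + l_f = 2.
E1 (Δl = ±1): not satisfied.
E2 (Δl = 0,±2, l_i+l_f ≥ 2): satisfied.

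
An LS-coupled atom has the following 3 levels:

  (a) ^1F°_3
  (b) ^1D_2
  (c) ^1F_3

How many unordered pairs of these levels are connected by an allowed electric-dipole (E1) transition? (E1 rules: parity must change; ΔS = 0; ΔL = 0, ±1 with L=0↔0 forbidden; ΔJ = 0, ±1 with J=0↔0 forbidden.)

(a)–(b): allowed.
(a)–(c): allowed.
(b)–(c): forbidden (parity).
Allowed pairs: 2 of 3.

2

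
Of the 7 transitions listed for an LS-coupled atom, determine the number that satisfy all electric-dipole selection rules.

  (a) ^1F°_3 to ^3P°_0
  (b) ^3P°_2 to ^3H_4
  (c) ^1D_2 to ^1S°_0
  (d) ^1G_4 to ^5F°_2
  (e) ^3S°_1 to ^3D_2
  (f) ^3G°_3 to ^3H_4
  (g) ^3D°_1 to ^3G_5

1

(a) forbidden (parity, ΔS, ΔL, ΔJ fail)
(b) forbidden (ΔL, ΔJ fail)
(c) forbidden (ΔL, ΔJ fail)
(d) forbidden (ΔS, ΔJ fail)
(e) forbidden (ΔL fails)
(f) allowed
(g) forbidden (ΔL, ΔJ fail)
Total allowed: 1 of 7.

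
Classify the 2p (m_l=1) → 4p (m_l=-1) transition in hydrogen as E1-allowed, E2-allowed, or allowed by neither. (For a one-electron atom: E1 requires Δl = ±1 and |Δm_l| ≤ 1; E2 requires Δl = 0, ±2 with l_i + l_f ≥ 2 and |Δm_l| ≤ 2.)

E2

Δl = 1 − 1 = +0; l_i + l_f = 2.
Δm_l = -2.
E1 (Δl = ±1, |Δm_l| ≤ 1): not satisfied.
E2 (Δl = 0,±2, l_i+l_f ≥ 2, |Δm_l| ≤ 2): satisfied.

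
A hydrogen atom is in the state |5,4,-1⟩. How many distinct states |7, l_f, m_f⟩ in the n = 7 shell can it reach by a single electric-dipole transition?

6

E1 requires Δl = ±1, so l_f ∈ {3, 5}; with 0 ≤ l_f ≤ n_f−1 = 6, the allowed l_f values are {3, 5}.
For l_f = 3: m_f ∈ {m_i−1, m_i, m_i+1} ∩ [−3, 3] = {-2, -1, 0} → 3 states.
For l_f = 5: m_f ∈ {m_i−1, m_i, m_i+1} ∩ [−5, 5] = {-2, -1, 0} → 3 states.
Total: 6.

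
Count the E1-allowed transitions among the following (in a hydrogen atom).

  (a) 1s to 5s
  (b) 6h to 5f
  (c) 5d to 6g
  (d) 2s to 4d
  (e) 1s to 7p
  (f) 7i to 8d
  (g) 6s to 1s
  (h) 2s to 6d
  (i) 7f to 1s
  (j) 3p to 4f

(a) forbidden — Δl = +0 (E1 requires Δl = ±1)
(b) forbidden — Δl = -2 (E1 requires Δl = ±1)
(c) forbidden — Δl = +2 (E1 requires Δl = ±1)
(d) forbidden — Δl = +2 (E1 requires Δl = ±1)
(e) allowed
(f) forbidden — Δl = -4 (E1 requires Δl = ±1)
(g) forbidden — Δl = +0 (E1 requires Δl = ±1)
(h) forbidden — Δl = +2 (E1 requires Δl = ±1)
(i) forbidden — Δl = -3 (E1 requires Δl = ±1)
(j) forbidden — Δl = +2 (E1 requires Δl = ±1)
Total allowed: 1 of 10.

1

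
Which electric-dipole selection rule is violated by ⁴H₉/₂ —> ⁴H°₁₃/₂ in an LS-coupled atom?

Parity must change: even → odd — ok.
ΔS = 0: S: 3/2 → 3/2 — ok.
ΔL = 0, ±1 (not L=0↔0): L: 5 → 5, ΔL = +0 — ok.
ΔJ = 0, ±1 (not J=0↔0): J: 9/2 → 13/2, ΔJ = +2 — fails.

the ΔJ = 0, ±1 rule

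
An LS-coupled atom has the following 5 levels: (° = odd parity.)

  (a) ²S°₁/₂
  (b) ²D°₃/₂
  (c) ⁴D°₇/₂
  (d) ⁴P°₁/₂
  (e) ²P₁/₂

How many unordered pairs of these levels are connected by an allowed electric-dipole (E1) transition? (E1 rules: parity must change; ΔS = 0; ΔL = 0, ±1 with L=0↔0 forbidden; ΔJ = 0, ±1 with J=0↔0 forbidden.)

2

(a)–(b): forbidden (parity, ΔL).
(a)–(c): forbidden (parity, ΔS, ΔL, ΔJ).
(a)–(d): forbidden (parity, ΔS).
(a)–(e): allowed.
(b)–(c): forbidden (parity, ΔS, ΔJ).
(b)–(d): forbidden (parity, ΔS).
(b)–(e): allowed.
(c)–(d): forbidden (parity, ΔJ).
(c)–(e): forbidden (ΔS, ΔJ).
(d)–(e): forbidden (ΔS).
Allowed pairs: 2 of 10.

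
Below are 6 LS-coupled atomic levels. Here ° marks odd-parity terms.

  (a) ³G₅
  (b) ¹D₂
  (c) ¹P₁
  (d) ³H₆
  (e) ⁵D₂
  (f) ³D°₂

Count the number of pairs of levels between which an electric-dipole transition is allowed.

(a)–(b): forbidden (parity, ΔS, ΔL, ΔJ).
(a)–(c): forbidden (parity, ΔS, ΔL, ΔJ).
(a)–(d): forbidden (parity).
(a)–(e): forbidden (parity, ΔS, ΔL, ΔJ).
(a)–(f): forbidden (ΔL, ΔJ).
(b)–(c): forbidden (parity).
(b)–(d): forbidden (parity, ΔS, ΔL, ΔJ).
(b)–(e): forbidden (parity, ΔS).
(b)–(f): forbidden (ΔS).
(c)–(d): forbidden (parity, ΔS, ΔL, ΔJ).
(c)–(e): forbidden (parity, ΔS).
(c)–(f): forbidden (ΔS).
(d)–(e): forbidden (parity, ΔS, ΔL, ΔJ).
(d)–(f): forbidden (ΔL, ΔJ).
(e)–(f): forbidden (ΔS).
Allowed pairs: 0 of 15.

0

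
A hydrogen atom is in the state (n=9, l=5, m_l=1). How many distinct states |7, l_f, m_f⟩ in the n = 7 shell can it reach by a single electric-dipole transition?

E1 requires Δl = ±1, so l_f ∈ {4, 6}; with 0 ≤ l_f ≤ n_f−1 = 6, the allowed l_f values are {4, 6}.
For l_f = 4: m_f ∈ {m_i−1, m_i, m_i+1} ∩ [−4, 4] = {0, 1, 2} → 3 states.
For l_f = 6: m_f ∈ {m_i−1, m_i, m_i+1} ∩ [−6, 6] = {0, 1, 2} → 3 states.
Total: 6.

6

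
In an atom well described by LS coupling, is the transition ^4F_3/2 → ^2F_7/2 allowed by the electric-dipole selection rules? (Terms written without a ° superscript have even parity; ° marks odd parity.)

forbidden

Parity must change: even → even — fails.
ΔS = 0: S: 3/2 → 1/2 — fails.
ΔL = 0, ±1 (not L=0↔0): L: 3 → 3, ΔL = +0 — ok.
ΔJ = 0, ±1 (not J=0↔0): J: 3/2 → 7/2, ΔJ = +2 — fails.
Rule(s) violated: parity, ΔS, ΔJ.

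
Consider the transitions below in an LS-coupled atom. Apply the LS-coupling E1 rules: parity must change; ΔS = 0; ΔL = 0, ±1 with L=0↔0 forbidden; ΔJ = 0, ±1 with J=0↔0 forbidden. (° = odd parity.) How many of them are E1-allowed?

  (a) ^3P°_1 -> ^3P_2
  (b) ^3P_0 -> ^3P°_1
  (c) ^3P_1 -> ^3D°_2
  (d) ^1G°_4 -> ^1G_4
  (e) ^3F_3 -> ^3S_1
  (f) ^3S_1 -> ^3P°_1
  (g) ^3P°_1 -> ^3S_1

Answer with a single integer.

6

(a) allowed
(b) allowed
(c) allowed
(d) allowed
(e) forbidden (parity, ΔL, ΔJ fail)
(f) allowed
(g) allowed
Total allowed: 6 of 7.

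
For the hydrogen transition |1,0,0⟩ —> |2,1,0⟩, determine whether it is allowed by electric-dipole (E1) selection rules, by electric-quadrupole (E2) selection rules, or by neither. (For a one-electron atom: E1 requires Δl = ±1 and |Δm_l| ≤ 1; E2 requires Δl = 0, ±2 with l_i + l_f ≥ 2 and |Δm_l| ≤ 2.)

E1

Δl = 1 − 0 = +1; l_i + l_f = 1.
Δm_l = +0.
E1 (Δl = ±1, |Δm_l| ≤ 1): satisfied.
E2 (Δl = 0,±2, l_i+l_f ≥ 2, |Δm_l| ≤ 2): not satisfied.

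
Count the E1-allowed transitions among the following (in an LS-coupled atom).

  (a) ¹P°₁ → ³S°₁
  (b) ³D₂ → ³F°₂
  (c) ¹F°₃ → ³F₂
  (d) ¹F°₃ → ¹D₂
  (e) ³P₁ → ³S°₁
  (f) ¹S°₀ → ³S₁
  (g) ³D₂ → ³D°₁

4

(a) forbidden (parity, ΔS fail)
(b) allowed
(c) forbidden (ΔS fails)
(d) allowed
(e) allowed
(f) forbidden (ΔS, ΔL fail)
(g) allowed
Total allowed: 4 of 7.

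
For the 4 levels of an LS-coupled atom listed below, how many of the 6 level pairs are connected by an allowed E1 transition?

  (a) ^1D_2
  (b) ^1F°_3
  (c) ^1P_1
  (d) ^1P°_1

3

(a)–(b): allowed.
(a)–(c): forbidden (parity).
(a)–(d): allowed.
(b)–(c): forbidden (ΔL, ΔJ).
(b)–(d): forbidden (parity, ΔL, ΔJ).
(c)–(d): allowed.
Allowed pairs: 3 of 6.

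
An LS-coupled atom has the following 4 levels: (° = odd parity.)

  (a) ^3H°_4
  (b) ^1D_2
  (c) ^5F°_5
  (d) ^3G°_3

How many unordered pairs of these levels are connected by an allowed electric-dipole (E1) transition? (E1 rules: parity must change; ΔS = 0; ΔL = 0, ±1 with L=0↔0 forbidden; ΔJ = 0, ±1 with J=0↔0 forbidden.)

(a)–(b): forbidden (ΔS, ΔL, ΔJ).
(a)–(c): forbidden (parity, ΔS, ΔL).
(a)–(d): forbidden (parity).
(b)–(c): forbidden (ΔS, ΔJ).
(b)–(d): forbidden (ΔS, ΔL).
(c)–(d): forbidden (parity, ΔS, ΔJ).
Allowed pairs: 0 of 6.

0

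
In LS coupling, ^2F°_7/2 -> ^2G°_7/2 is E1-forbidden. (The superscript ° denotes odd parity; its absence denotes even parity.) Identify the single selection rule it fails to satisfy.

parity

Initial level: S=1/2, L=3, J=7/2, parity odd. Final level: S=1/2, L=4, J=7/2, parity odd.
ΔJ = 0, ±1 (not J=0↔0): J: 7/2 → 7/2, ΔJ = +0 — ✓.
ΔS = 0: S: 1/2 → 1/2 — ✓.
Parity must change: odd → odd — ✗.
ΔL = 0, ±1 (not L=0↔0): L: 3 → 4, ΔL = +1 — ✓.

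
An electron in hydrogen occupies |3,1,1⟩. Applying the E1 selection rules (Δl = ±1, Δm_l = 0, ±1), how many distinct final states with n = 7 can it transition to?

E1 requires Δl = ±1, so l_f ∈ {0, 2}; with 0 ≤ l_f ≤ n_f−1 = 6, the allowed l_f values are {0, 2}.
For l_f = 0: m_f ∈ {m_i−1, m_i, m_i+1} ∩ [−0, 0] = {0} → 1 state.
For l_f = 2: m_f ∈ {m_i−1, m_i, m_i+1} ∩ [−2, 2] = {0, 1, 2} → 3 states.
Total: 4.

4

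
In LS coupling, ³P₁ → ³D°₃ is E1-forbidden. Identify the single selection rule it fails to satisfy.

the ΔJ = 0, ±1 rule

Parity must change: even → odd — passes.
ΔS = 0: S: 1 → 1 — passes.
ΔL = 0, ±1 (not L=0↔0): L: 1 → 2, ΔL = +1 — passes.
ΔJ = 0, ±1 (not J=0↔0): J: 1 → 3, ΔJ = +2 — fails.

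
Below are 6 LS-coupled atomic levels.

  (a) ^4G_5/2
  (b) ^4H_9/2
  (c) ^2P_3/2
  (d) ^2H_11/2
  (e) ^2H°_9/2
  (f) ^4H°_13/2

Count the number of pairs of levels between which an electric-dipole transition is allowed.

(a)–(b): forbidden (parity, ΔJ).
(a)–(c): forbidden (parity, ΔS, ΔL).
(a)–(d): forbidden (parity, ΔS, ΔJ).
(a)–(e): forbidden (ΔS, ΔJ).
(a)–(f): forbidden (ΔJ).
(b)–(c): forbidden (parity, ΔS, ΔL, ΔJ).
(b)–(d): forbidden (parity, ΔS).
(b)–(e): forbidden (ΔS).
(b)–(f): forbidden (ΔJ).
(c)–(d): forbidden (parity, ΔL, ΔJ).
(c)–(e): forbidden (ΔL, ΔJ).
(c)–(f): forbidden (ΔS, ΔL, ΔJ).
(d)–(e): allowed.
(d)–(f): forbidden (ΔS).
(e)–(f): forbidden (parity, ΔS, ΔJ).
Allowed pairs: 1 of 15.

1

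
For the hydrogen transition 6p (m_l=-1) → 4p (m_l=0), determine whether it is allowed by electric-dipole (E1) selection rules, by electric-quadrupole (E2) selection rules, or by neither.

Δl = 1 − 1 = +0; l_i + l_f = 2.
Δm_l = +1.
E1 (Δl = ±1, |Δm_l| ≤ 1): not satisfied.
E2 (Δl = 0,±2, l_i+l_f ≥ 2, |Δm_l| ≤ 2): satisfied.

E2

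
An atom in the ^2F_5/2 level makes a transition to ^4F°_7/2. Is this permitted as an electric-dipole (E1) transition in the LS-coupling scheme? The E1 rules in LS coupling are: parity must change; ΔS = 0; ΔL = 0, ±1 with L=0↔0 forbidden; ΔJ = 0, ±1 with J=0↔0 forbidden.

Initial level: S=1/2, L=3, J=5/2, parity even. Final level: S=3/2, L=3, J=7/2, parity odd.
Parity must change: even → odd — ✓.
ΔJ = 0, ±1 (not J=0↔0): J: 5/2 → 7/2, ΔJ = +1 — ✓.
ΔL = 0, ±1 (not L=0↔0): L: 3 → 3, ΔL = +0 — ✓.
ΔS = 0: S: 1/2 → 3/2 — ✗.
Rule(s) violated: ΔS.

forbidden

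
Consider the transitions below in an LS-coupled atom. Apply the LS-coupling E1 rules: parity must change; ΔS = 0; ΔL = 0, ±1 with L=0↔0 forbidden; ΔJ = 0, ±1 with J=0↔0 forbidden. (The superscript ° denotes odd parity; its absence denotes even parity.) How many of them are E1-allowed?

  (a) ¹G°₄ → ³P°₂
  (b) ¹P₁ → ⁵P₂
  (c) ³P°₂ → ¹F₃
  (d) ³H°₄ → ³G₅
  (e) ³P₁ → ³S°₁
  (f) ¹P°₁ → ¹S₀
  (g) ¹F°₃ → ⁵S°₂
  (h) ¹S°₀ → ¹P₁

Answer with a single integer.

(a) forbidden (parity, ΔS, ΔL, ΔJ fail)
(b) forbidden (parity, ΔS fail)
(c) forbidden (ΔS, ΔL fail)
(d) allowed
(e) allowed
(f) allowed
(g) forbidden (parity, ΔS, ΔL fail)
(h) allowed
Total allowed: 4 of 8.

4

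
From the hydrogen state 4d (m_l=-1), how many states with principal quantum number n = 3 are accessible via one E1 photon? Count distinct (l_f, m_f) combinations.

E1 requires Δl = ±1, so l_f ∈ {1, 3}; with 0 ≤ l_f ≤ n_f−1 = 2, the allowed l_f values are {1}.
For l_f = 1: m_f ∈ {m_i−1, m_i, m_i+1} ∩ [−1, 1] = {-1, 0} → 2 states.
Total: 2.

2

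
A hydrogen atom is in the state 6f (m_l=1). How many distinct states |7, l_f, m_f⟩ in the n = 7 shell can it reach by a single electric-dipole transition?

E1 requires Δl = ±1, so l_f ∈ {2, 4}; with 0 ≤ l_f ≤ n_f−1 = 6, the allowed l_f values are {2, 4}.
For l_f = 2: m_f ∈ {m_i−1, m_i, m_i+1} ∩ [−2, 2] = {0, 1, 2} → 3 states.
For l_f = 4: m_f ∈ {m_i−1, m_i, m_i+1} ∩ [−4, 4] = {0, 1, 2} → 3 states.
Total: 6.

6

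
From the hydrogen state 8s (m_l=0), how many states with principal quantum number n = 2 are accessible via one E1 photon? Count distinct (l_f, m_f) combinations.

E1 requires Δl = ±1, so l_f ∈ {-1, 1}; with 0 ≤ l_f ≤ n_f−1 = 1, the allowed l_f values are {1}.
For l_f = 1: m_f ∈ {m_i−1, m_i, m_i+1} ∩ [−1, 1] = {-1, 0, 1} → 3 states.
Total: 3.

3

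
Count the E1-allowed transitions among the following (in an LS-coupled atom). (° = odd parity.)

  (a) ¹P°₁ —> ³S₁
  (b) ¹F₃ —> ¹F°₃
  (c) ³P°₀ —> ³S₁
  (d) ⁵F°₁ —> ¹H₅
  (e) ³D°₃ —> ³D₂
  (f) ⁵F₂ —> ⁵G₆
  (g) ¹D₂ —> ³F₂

(a) forbidden (ΔS fails)
(b) allowed
(c) allowed
(d) forbidden (ΔS, ΔL, ΔJ fail)
(e) allowed
(f) forbidden (parity, ΔJ fail)
(g) forbidden (parity, ΔS fail)
Total allowed: 3 of 7.

3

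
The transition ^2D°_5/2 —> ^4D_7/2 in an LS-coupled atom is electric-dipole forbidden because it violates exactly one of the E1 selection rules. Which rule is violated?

Initial level: S=1/2, L=2, J=5/2, parity odd. Final level: S=3/2, L=2, J=7/2, parity even.
ΔL = 0, ±1 (not L=0↔0): L: 2 → 2, ΔL = +0 — ok.
ΔJ = 0, ±1 (not J=0↔0): J: 5/2 → 7/2, ΔJ = +1 — ok.
Parity must change: odd → even — ok.
ΔS = 0: S: 1/2 → 3/2 — fails.

the ΔS = 0 rule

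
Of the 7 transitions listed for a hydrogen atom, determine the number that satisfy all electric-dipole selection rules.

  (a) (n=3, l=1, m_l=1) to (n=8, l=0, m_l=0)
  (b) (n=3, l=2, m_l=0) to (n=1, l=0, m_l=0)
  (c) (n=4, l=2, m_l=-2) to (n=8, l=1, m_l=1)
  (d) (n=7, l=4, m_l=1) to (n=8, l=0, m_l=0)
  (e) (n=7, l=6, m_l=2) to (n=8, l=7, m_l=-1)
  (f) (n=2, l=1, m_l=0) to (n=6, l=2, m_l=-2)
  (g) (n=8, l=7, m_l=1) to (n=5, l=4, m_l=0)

(a) allowed
(b) forbidden — Δl = -2 (E1 requires Δl = ±1)
(c) forbidden — Δm_l = +3 (E1 requires Δm_l = 0, ±1)
(d) forbidden — Δl = -4 (E1 requires Δl = ±1)
(e) forbidden — Δm_l = -3 (E1 requires Δm_l = 0, ±1)
(f) forbidden — Δm_l = -2 (E1 requires Δm_l = 0, ±1)
(g) forbidden — Δl = -3 (E1 requires Δl = ±1)
Total allowed: 1 of 7.

1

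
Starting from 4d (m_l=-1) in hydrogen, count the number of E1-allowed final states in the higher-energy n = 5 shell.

5

E1 requires Δl = ±1, so l_f ∈ {1, 3}; with 0 ≤ l_f ≤ n_f−1 = 4, the allowed l_f values are {1, 3}.
For l_f = 1: m_f ∈ {m_i−1, m_i, m_i+1} ∩ [−1, 1] = {-1, 0} → 2 states.
For l_f = 3: m_f ∈ {m_i−1, m_i, m_i+1} ∩ [−3, 3] = {-2, -1, 0} → 3 states.
Total: 5.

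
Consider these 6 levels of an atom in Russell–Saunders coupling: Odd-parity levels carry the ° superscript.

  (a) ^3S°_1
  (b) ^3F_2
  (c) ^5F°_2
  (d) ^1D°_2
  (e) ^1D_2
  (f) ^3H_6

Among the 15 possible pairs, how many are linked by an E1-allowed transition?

1

(a)–(b): forbidden (ΔL).
(a)–(c): forbidden (parity, ΔS, ΔL).
(a)–(d): forbidden (parity, ΔS, ΔL).
(a)–(e): forbidden (ΔS, ΔL).
(a)–(f): forbidden (ΔL, ΔJ).
(b)–(c): forbidden (ΔS).
(b)–(d): forbidden (ΔS).
(b)–(e): forbidden (parity, ΔS).
(b)–(f): forbidden (parity, ΔL, ΔJ).
(c)–(d): forbidden (parity, ΔS).
(c)–(e): forbidden (ΔS).
(c)–(f): forbidden (ΔS, ΔL, ΔJ).
(d)–(e): allowed.
(d)–(f): forbidden (ΔS, ΔL, ΔJ).
(e)–(f): forbidden (parity, ΔS, ΔL, ΔJ).
Allowed pairs: 1 of 15.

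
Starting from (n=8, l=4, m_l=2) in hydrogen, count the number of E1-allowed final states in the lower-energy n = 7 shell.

6

E1 requires Δl = ±1, so l_f ∈ {3, 5}; with 0 ≤ l_f ≤ n_f−1 = 6, the allowed l_f values are {3, 5}.
For l_f = 3: m_f ∈ {m_i−1, m_i, m_i+1} ∩ [−3, 3] = {1, 2, 3} → 3 states.
For l_f = 5: m_f ∈ {m_i−1, m_i, m_i+1} ∩ [−5, 5] = {1, 2, 3} → 3 states.
Total: 6.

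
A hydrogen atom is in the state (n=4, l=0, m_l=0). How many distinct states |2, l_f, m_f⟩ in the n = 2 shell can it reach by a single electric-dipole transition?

3

E1 requires Δl = ±1, so l_f ∈ {-1, 1}; with 0 ≤ l_f ≤ n_f−1 = 1, the allowed l_f values are {1}.
For l_f = 1: m_f ∈ {m_i−1, m_i, m_i+1} ∩ [−1, 1] = {-1, 0, 1} → 3 states.
Total: 3.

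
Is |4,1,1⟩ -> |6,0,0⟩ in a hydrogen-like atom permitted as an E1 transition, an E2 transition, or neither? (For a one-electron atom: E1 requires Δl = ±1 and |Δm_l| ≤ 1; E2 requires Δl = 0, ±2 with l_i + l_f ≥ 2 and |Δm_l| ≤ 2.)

Δl = 0 − 1 = -1; l_i + l_f = 1.
Δm_l = -1.
E1 (Δl = ±1, |Δm_l| ≤ 1): satisfied.
E2 (Δl = 0,±2, l_i+l_f ≥ 2, |Δm_l| ≤ 2): not satisfied.

E1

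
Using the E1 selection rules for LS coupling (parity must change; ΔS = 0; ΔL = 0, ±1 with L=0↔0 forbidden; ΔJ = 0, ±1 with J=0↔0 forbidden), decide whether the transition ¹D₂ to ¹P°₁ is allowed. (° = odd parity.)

Parity must change: even → odd — satisfied.
ΔS = 0: S: 0 → 0 — satisfied.
ΔL = 0, ±1 (not L=0↔0): L: 2 → 1, ΔL = -1 — satisfied.
ΔJ = 0, ±1 (not J=0↔0): J: 2 → 1, ΔJ = -1 — satisfied.
All four E1 rules are satisfied.

allowed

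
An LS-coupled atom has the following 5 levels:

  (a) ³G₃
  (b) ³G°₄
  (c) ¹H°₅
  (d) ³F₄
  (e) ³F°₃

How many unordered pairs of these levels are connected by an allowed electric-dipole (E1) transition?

4

(a)–(b): allowed.
(a)–(c): forbidden (ΔS, ΔJ).
(a)–(d): forbidden (parity).
(a)–(e): allowed.
(b)–(c): forbidden (parity, ΔS).
(b)–(d): allowed.
(b)–(e): forbidden (parity).
(c)–(d): forbidden (ΔS, ΔL).
(c)–(e): forbidden (parity, ΔS, ΔL, ΔJ).
(d)–(e): allowed.
Allowed pairs: 4 of 10.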